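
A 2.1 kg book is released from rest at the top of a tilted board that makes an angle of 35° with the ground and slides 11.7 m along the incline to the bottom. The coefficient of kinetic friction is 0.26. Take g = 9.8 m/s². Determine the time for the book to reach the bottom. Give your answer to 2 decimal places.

2.57 s

The weight component along the incline is mg sin 35° = 11.804 N and the normal force is N = mg cos 35° = 16.858 N.
Friction up the slope is f = μN = 0.26 × 16.858 = 4.383 N, so the net downslope force is 11.804 − 4.383 = 7.421 N and a = 7.421 / 2.1 = 3.5338 m/s².
Starting from rest, L = ½at², so t = √(2L/a) = √(2 × 11.7 / 3.5338) = 2.5733 s.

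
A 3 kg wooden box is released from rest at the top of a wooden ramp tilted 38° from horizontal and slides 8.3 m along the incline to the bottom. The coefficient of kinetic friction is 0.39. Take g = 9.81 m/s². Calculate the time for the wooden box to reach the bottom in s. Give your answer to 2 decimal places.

The weight component along the incline is mg sin 38° = 18.119 N and the normal force is N = mg cos 38° = 23.191 N.
Friction up the slope is f = μN = 0.39 × 23.191 = 9.044 N, so the net downslope force is 18.119 − 9.044 = 9.075 N and a = 9.075 / 3 = 3.0250 m/s².
Starting from rest, L = ½at², so t = √(2L/a) = √(2 × 8.3 / 3.0250) = 2.3426 s.

2.34 s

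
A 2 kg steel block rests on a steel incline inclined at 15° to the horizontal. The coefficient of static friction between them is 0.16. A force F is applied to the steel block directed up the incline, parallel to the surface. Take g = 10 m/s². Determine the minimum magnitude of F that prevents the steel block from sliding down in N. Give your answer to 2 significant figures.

2.1 N

The normal force is N = mg cos 15° = 19.319 N. With F at its minimum the steel block is on the verge of sliding down, so static friction is at its maximum μ_s N = 0.16 × 19.319 = 3.091 N and acts up the slope.
Equilibrium along the incline: F + μ_s N = mg sin 15°, so F = 5.176 − 3.091 = 2.085 N.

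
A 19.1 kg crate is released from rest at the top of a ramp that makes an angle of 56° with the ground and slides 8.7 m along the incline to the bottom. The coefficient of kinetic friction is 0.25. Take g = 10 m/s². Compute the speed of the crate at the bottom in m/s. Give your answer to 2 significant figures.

The weight component along the incline is mg sin 56° = 158.346 N and the normal force is N = mg cos 56° = 106.806 N.
Friction up the slope is f = μN = 0.25 × 106.806 = 26.701 N, so the net downslope force is 158.346 − 26.701 = 131.645 N and a = 131.645 / 19.1 = 6.8924 m/s².
Starting from rest over a distance of 8.7 m, v² = 2aL = 2 × 6.8924 × 8.7 = 119.9278, so v = 10.9512 m/s.

11 m/s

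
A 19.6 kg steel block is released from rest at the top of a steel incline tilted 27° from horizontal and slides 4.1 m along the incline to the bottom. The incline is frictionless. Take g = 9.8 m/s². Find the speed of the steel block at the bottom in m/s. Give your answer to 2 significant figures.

The weight component along the incline is mg sin 27° = 87.202 N and the normal force is N = mg cos 27° = 171.145 N.
With no friction, a = g sin 27° = 4.4491 m/s².
Starting from rest over a distance of 4.1 m, v² = 2aL = 2 × 4.4491 × 4.1 = 36.4826, so v = 6.0401 m/s.

6.0 m/s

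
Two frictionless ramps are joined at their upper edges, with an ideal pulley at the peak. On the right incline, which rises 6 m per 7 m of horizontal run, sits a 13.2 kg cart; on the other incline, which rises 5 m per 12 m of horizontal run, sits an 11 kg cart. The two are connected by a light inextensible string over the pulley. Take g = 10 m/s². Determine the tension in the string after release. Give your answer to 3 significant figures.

62.1 N

Resolve each weight along its own incline: the 13.2 kg mass has component 13.2 × 10 × sin 40.60° = 85.904 N down its slope, and the 11 kg mass has 11 × 10 × sin 22.62° = 42.308 N down its slope.
The 13.2 kg side's 85.904 N exceeds the other side's 42.308 N, so that mass slides down and the 11 kg mass slides up. Taking that direction as positive, Newton's second law for the whole system gives 85.904 − 42.308 = (13.2 + 11) a, so a = 43.596 / 24.2 = 1.8015 m/s².
For the 11 kg mass (up-slope positive): T − 42.308 = 11 × 1.8015, so T = 62.124 N.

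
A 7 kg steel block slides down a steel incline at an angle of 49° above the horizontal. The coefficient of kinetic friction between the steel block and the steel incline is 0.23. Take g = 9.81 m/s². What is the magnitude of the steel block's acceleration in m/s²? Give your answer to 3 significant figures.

Resolving the weight along the incline: the component pulling the steel block down the slope is mg sin 49° = 7 × 9.81 × 0.7547 = 51.825 N, and the normal force is N = mg cos 49° = 7 × 9.81 × 0.6561 = 45.054 N.
Kinetic friction acts up the slope with magnitude f = μN = 0.23 × 45.054 = 10.362 N.
Net force along the incline is 51.825 − 10.362 = 41.463 N, so a = 41.463 / 7 = 5.9233 m/s².

5.92 m/s²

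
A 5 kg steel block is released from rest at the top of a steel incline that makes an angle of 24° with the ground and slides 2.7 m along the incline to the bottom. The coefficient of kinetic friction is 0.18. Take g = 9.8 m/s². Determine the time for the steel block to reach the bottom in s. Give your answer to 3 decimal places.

The weight component along the incline is mg sin 24° = 19.930 N and the normal force is N = mg cos 24° = 44.764 N.
Friction up the slope is f = μN = 0.18 × 44.764 = 8.058 N, so the net downslope force is 19.930 − 8.058 = 11.872 N and a = 11.872 / 5 = 2.3744 m/s².
Starting from rest, L = ½at², so t = √(2L/a) = √(2 × 2.7 / 2.3744) = 1.5081 s.

1.508 s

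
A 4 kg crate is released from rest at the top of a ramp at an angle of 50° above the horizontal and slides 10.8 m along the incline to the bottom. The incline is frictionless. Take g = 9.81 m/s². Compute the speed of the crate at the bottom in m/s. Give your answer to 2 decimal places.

12.74 m/s

The weight component along the incline is mg sin 50° = 30.060 N and the normal force is N = mg cos 50° = 25.223 N.
With no friction, a = g sin 50° = 7.5149 m/s².
Starting from rest over a distance of 10.8 m, v² = 2aL = 2 × 7.5149 × 10.8 = 162.3218, so v = 12.7406 m/s.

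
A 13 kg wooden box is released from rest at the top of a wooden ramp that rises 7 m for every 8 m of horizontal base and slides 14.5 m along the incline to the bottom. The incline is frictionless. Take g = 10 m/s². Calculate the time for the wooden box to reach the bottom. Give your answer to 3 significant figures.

2.10 s

The weight component along the incline is mg sin 41.19° = 85.606 N and the normal force is N = mg cos 41.19° = 97.835 N.
With no friction, a = g sin 41.19° = 6.5850 m/s².
Starting from rest, L = ½at², so t = √(2L/a) = √(2 × 14.5 / 6.5850) = 2.0986 s.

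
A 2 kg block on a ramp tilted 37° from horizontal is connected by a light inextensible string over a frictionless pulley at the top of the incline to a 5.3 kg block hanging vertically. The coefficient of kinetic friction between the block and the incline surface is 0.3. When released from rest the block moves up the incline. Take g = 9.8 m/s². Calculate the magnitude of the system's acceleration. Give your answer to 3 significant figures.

4.86 m/s²

For the block on the incline: the weight component along the slope is m₁g sin 37° = 2 × 9.8 × 0.6018 = 11.795 N and the normal force is N = m₁g cos 37° = 15.653 N.
Kinetic friction opposes the block's motion up the incline: f = μN = 0.3 × 15.653 = 4.696 N acting down the slope.
Newton's second law for the block (up-slope positive): T − 11.795 − 4.696 = 2 a. For the hanging block (downward positive): 5.3 × 9.8 − T = 5.3 a.
Adding the two equations eliminates T: 35.449 = 7.3 a, so a = 4.8560 m/s².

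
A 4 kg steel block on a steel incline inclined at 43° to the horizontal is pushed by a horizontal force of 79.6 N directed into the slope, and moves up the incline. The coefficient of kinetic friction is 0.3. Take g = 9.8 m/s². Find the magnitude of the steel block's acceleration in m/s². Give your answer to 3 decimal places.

The horizontal push has components F cos 43° = 79.6 × 0.7314 = 58.219 N up the incline and F sin 43° = 79.6 × 0.6820 = 54.287 N pressing into the surface.
The normal force is therefore N = mg cos 43° + F sin 43° = 28.671 + 54.287 = 82.958 N, and kinetic friction down the slope is μN = 0.3 × 82.958 = 24.887 N.
Along the incline: F cos 43° − mg sin 43° − μN = ma, so 58.219 − 26.734 − 24.887 = 4 a, giving a = 1.6495 m/s².

1.649 m/s²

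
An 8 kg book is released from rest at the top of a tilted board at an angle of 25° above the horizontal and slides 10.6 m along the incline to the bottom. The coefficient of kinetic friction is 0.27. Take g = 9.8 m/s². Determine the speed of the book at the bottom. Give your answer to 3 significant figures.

6.08 m/s

The weight component along the incline is mg sin 25° = 33.133 N and the normal force is N = mg cos 25° = 71.055 N.
Friction up the slope is f = μN = 0.27 × 71.055 = 19.185 N, so the net downslope force is 33.133 − 19.185 = 13.948 N and a = 13.948 / 8 = 1.7435 m/s².
Starting from rest over a distance of 10.6 m, v² = 2aL = 2 × 1.7435 × 10.6 = 36.9622, so v = 6.0797 m/s.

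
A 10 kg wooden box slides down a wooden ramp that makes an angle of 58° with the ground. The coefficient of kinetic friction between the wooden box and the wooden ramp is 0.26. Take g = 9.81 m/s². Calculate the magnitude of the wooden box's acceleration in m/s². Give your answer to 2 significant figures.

7.0 m/s²

Resolving the weight along the incline: the component pulling the wooden box down the slope is mg sin 58° = 10 × 9.81 × 0.8480 = 83.189 N, and the normal force is N = mg cos 58° = 10 × 9.81 × 0.5299 = 51.983 N.
Kinetic friction acts up the slope with magnitude f = μN = 0.26 × 51.983 = 13.516 N.
Net force along the incline is 83.189 − 13.516 = 69.673 N, so a = 69.673 / 10 = 6.9673 m/s².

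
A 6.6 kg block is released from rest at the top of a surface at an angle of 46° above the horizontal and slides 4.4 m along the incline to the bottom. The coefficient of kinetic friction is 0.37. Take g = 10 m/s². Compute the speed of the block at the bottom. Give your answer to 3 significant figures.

The weight component along the incline is mg sin 46° = 47.476 N and the normal force is N = mg cos 46° = 45.847 N.
Friction up the slope is f = μN = 0.37 × 45.847 = 16.963 N, so the net downslope force is 47.476 − 16.963 = 30.513 N and a = 30.513 / 6.6 = 4.6232 m/s².
Starting from rest over a distance of 4.4 m, v² = 2aL = 2 × 4.6232 × 4.4 = 40.6842, so v = 6.3784 m/s.

6.38 m/s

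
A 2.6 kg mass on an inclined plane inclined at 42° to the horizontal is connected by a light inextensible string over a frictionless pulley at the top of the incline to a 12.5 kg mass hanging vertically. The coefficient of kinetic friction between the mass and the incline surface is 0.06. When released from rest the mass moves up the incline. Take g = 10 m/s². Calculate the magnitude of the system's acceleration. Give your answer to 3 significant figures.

For the mass on the incline: the weight component along the slope is m₁g sin 42° = 2.6 × 10 × 0.6691 = 17.397 N and the normal force is N = m₁g cos 42° = 19.322 N.
Kinetic friction opposes the mass's motion up the incline: f = μN = 0.06 × 19.322 = 1.159 N acting down the slope.
Newton's second law for the mass (up-slope positive): T − 17.397 − 1.159 = 2.6 a. For the hanging mass (downward positive): 12.5 × 10 − T = 12.5 a.
Adding the two equations eliminates T: 106.444 = 15.1 a, so a = 7.0493 m/s².

7.05 m/s²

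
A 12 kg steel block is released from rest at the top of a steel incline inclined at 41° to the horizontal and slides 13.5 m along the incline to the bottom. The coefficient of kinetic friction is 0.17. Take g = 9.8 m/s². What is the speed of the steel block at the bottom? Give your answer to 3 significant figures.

The weight component along the incline is mg sin 41° = 77.153 N and the normal force is N = mg cos 41° = 88.754 N.
Friction up the slope is f = μN = 0.17 × 88.754 = 15.088 N, so the net downslope force is 77.153 − 15.088 = 62.065 N and a = 62.065 / 12 = 5.1721 m/s².
Starting from rest over a distance of 13.5 m, v² = 2aL = 2 × 5.1721 × 13.5 = 139.6467, so v = 11.8172 m/s.

11.8 m/s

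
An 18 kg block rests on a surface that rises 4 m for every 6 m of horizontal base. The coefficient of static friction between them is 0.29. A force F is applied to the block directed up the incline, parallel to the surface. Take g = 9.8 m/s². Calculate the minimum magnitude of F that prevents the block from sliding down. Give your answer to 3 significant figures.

The normal force is N = mg cos 33.69° = 146.774 N. With F at its minimum the block is on the verge of sliding down, so static friction is at its maximum μ_s N = 0.29 × 146.774 = 42.564 N and acts up the slope.
Equilibrium along the incline: F + μ_s N = mg sin 33.69°, so F = 97.849 − 42.564 = 55.285 N.

55.3 N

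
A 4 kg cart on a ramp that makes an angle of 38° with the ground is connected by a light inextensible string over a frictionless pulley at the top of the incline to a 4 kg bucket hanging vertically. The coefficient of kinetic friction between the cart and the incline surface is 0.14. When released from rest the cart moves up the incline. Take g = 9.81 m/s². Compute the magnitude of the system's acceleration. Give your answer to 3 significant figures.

For the cart on the incline: the weight component along the slope is m₁g sin 38° = 4 × 9.81 × 0.6157 = 24.160 N and the normal force is N = m₁g cos 38° = 30.922 N.
Kinetic friction opposes the cart's motion up the incline: f = μN = 0.14 × 30.922 = 4.329 N acting down the slope.
Newton's second law for the cart (up-slope positive): T − 24.160 − 4.329 = 4 a. For the hanging bucket (downward positive): 4 × 9.81 − T = 4 a.
Adding the two equations eliminates T: 10.751 = 8 a, so a = 1.3439 m/s².

1.34 m/s²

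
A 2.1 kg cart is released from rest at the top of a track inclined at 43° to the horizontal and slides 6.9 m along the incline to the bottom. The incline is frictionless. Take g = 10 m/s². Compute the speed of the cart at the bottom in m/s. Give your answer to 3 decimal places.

The weight component along the incline is mg sin 43° = 14.322 N and the normal force is N = mg cos 43° = 15.358 N.
With no friction, a = g sin 43° = 6.8200 m/s².
Starting from rest over a distance of 6.9 m, v² = 2aL = 2 × 6.8200 × 6.9 = 94.1160, so v = 9.7013 m/s.

9.701 m/s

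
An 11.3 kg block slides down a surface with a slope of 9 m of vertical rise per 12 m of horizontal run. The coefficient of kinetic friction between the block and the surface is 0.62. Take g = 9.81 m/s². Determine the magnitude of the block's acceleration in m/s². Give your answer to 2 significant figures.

Resolving the weight along the incline: the component pulling the block down the slope is mg sin 36.87° = 11.3 × 9.81 × 0.6000 = 66.512 N, and the normal force is N = mg cos 36.87° = 11.3 × 9.81 × 0.8000 = 88.682 N.
Kinetic friction acts up the slope with magnitude f = μN = 0.62 × 88.682 = 54.983 N.
Net force along the incline is 66.512 − 54.983 = 11.529 N, so a = 11.529 / 11.3 = 1.0203 m/s².

1.0 m/s²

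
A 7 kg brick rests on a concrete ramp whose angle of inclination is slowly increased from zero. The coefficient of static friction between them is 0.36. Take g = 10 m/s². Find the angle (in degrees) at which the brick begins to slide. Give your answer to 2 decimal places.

At the threshold of sliding, static friction is at its maximum μ_s N and exactly balances the weight component along the incline: mg sin θ = μ_s mg cos θ.
Hence tan θ = μ_s = 0.36, so θ = arctan(0.36) = 19.7989°.

19.80°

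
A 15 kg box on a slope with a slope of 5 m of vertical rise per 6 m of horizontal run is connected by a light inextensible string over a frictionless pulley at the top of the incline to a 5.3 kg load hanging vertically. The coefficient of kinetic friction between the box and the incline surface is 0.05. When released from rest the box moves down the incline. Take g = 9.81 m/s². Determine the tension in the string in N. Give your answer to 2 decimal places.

61.54 N

For the box on the incline: the weight component along the slope is m₁g sin 39.81° = 15 × 9.81 × 0.6402 = 94.205 N and the normal force is N = m₁g cos 39.81° = 113.044 N.
Kinetic friction opposes the box's motion down the incline: f = μN = 0.05 × 113.044 = 5.652 N acting up the slope.
Newton's second law for the box (down-slope positive): 94.205 − 5.652 − T = 15 a. For the hanging load (upward positive): T − 5.3 × 9.81 = 5.3 a.
Adding the two equations eliminates T: 36.560 = 20.3 a, so a = 1.8010 m/s².
Then from the hanging load's equation, T = 5.3 × (9.81 + 1.8010) = 61.538 N.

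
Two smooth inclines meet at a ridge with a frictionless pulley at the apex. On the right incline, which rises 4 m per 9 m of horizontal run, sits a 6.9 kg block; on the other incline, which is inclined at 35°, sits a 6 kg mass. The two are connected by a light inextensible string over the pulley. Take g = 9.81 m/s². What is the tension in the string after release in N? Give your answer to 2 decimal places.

30.84 N

Resolve each weight along its own incline: the 6.9 kg mass has component 6.9 × 9.81 × sin 23.96° = 27.491 N down its slope, and the 6 kg mass has 6 × 9.81 × sin 35° = 33.761 N down its slope.
The 6 kg side's 33.761 N exceeds the other side's 27.491 N, so that mass slides down and the 6.9 kg mass slides up. Taking that direction as positive, Newton's second law for the whole system gives 33.761 − 27.491 = (6.9 + 6) a, so a = 6.270 / 12.9 = 0.4860 m/s².
For the 6.9 kg mass (up-slope positive): T − 27.491 = 6.9 × 0.4860, so T = 30.844 N.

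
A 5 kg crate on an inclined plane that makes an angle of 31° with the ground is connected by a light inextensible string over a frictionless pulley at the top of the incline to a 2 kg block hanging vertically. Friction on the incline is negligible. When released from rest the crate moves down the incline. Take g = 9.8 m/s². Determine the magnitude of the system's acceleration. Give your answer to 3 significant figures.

For the crate on the incline: the weight component along the slope is m₁g sin 31° = 5 × 9.8 × 0.5150 = 25.235 N and the normal force is N = m₁g cos 31° = 42.001 N.
Newton's second law for the crate (down-slope positive): 25.235 − T = 5 a. For the hanging block (upward positive): T − 2 × 9.8 = 2 a.
Adding the two equations eliminates T: 5.635 = 7 a, so a = 0.8050 m/s².

0.805 m/s²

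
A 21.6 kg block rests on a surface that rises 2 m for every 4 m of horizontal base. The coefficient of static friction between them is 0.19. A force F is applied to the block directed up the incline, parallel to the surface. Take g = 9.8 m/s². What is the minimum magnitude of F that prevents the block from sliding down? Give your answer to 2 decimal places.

58.69 N

The normal force is N = mg cos 26.57° = 189.332 N. With F at its minimum the block is on the verge of sliding down, so static friction is at its maximum μ_s N = 0.19 × 189.332 = 35.973 N and acts up the slope.
Equilibrium along the incline: F + μ_s N = mg sin 26.57°, so F = 94.666 − 35.973 = 58.693 N.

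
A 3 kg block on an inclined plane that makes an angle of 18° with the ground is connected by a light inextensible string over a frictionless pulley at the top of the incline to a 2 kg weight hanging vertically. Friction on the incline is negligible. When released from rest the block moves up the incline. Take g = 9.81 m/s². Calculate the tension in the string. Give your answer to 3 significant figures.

For the block on the incline: the weight component along the slope is m₁g sin 18° = 3 × 9.81 × 0.3090 = 9.094 N and the normal force is N = m₁g cos 18° = 27.990 N.
Newton's second law for the block (up-slope positive): T − 9.094 = 3 a. For the hanging weight (downward positive): 2 × 9.81 − T = 2 a.
Adding the two equations eliminates T: 10.526 = 5 a, so a = 2.1052 m/s².
Then from the hanging weight's equation, T = 2 × (9.81 − 2.1052) = 15.410 N.

15.4 N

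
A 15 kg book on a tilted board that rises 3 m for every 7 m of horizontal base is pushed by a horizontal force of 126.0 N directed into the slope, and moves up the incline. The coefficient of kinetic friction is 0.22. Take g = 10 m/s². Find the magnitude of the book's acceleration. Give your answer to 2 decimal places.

1.03 m/s²

The horizontal push has components F cos 23.20° = 126.0 × 0.9191 = 115.807 N up the incline and F sin 23.20° = 126.0 × 0.3939 = 49.631 N pressing into the surface.
The normal force is therefore N = mg cos 23.20° + F sin 23.20° = 137.865 + 49.631 = 187.496 N, and kinetic friction down the slope is μN = 0.22 × 187.496 = 41.249 N.
Along the incline: F cos 23.20° − mg sin 23.20° − μN = ma, so 115.807 − 59.085 − 41.249 = 15 a, giving a = 1.0315 m/s².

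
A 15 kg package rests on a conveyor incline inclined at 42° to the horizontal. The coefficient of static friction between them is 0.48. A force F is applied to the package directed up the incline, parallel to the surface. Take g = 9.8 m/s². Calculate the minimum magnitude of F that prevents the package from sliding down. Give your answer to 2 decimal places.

45.93 N

The normal force is N = mg cos 42° = 109.242 N. With F at its minimum the package is on the verge of sliding down, so static friction is at its maximum μ_s N = 0.48 × 109.242 = 52.436 N and acts up the slope.
Equilibrium along the incline: F + μ_s N = mg sin 42°, so F = 98.362 − 52.436 = 45.926 N.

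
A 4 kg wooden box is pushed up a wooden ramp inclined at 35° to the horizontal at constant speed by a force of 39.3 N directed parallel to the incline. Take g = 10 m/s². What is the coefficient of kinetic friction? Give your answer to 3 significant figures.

0.499

At constant speed ΣF = 0 along the incline. The applied 39.3 N acts up the slope; the weight component mg sin 35° = 22.943 N and kinetic friction μN both act down the slope.
So 39.3 = 22.943 + μ × 32.766, giving μ = (39.3 − 22.943) / 32.766 = 0.4992.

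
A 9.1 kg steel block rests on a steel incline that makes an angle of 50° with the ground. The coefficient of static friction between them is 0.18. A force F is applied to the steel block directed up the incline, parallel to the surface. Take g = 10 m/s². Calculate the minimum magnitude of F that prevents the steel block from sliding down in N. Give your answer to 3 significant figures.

The normal force is N = mg cos 50° = 58.494 N. With F at its minimum the steel block is on the verge of sliding down, so static friction is at its maximum μ_s N = 0.18 × 58.494 = 10.529 N and acts up the slope.
Equilibrium along the incline: F + μ_s N = mg sin 50°, so F = 69.710 − 10.529 = 59.181 N.

59.2 N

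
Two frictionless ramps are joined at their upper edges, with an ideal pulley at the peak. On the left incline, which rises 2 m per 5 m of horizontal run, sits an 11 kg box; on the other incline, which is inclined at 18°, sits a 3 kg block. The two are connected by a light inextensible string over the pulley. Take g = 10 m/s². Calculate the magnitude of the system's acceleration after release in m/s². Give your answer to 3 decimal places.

Resolve each weight along its own incline: the 11 kg mass has component 11 × 10 × sin 21.80° = 40.853 N down its slope, and the 3 kg mass has 3 × 10 × sin 18° = 9.271 N down its slope.
The 11 kg side's 40.853 N exceeds the other side's 9.271 N, so that mass slides down and the 3 kg mass slides up. Taking that direction as positive, Newton's second law for the whole system gives 40.853 − 9.271 = (11 + 3) a, so a = 31.582 / 14 = 2.2559 m/s².

2.256 m/s²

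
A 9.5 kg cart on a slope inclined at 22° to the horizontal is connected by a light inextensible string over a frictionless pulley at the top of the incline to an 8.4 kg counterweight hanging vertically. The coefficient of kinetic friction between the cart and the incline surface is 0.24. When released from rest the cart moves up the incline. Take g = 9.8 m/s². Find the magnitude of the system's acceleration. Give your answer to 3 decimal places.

1.493 m/s²

For the cart on the incline: the weight component along the slope is m₁g sin 22° = 9.5 × 9.8 × 0.3746 = 34.875 N and the normal force is N = m₁g cos 22° = 86.321 N.
Kinetic friction opposes the cart's motion up the incline: f = μN = 0.24 × 86.321 = 20.717 N acting down the slope.
Newton's second law for the cart (up-slope positive): T − 34.875 − 20.717 = 9.5 a. For the hanging counterweight (downward positive): 8.4 × 9.8 − T = 8.4 a.
Adding the two equations eliminates T: 26.728 = 17.9 a, so a = 1.4932 m/s².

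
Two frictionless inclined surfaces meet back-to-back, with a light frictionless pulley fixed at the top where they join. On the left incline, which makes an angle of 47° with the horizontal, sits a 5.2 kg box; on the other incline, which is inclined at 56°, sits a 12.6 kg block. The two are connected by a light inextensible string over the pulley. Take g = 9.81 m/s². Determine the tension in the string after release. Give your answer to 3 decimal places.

56.345 N

Resolve each weight along its own incline: the 5.2 kg mass has component 5.2 × 9.81 × sin 47° = 37.308 N down its slope, and the 12.6 kg mass has 12.6 × 9.81 × sin 56° = 102.474 N down its slope.
The 12.6 kg side's 102.474 N exceeds the other side's 37.308 N, so that mass slides down and the 5.2 kg mass slides up. Taking that direction as positive, Newton's second law for the whole system gives 102.474 − 37.308 = (5.2 + 12.6) a, so a = 65.166 / 17.8 = 3.6610 m/s².
For the 5.2 kg mass (up-slope positive): T − 37.308 = 5.2 × 3.6610, so T = 56.345 N.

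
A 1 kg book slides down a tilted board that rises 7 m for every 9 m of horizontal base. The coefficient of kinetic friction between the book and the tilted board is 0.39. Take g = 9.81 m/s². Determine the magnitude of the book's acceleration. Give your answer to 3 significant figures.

3.00 m/s²

Resolving the weight along the incline: the component pulling the book down the slope is mg sin 37.87° = 1 × 9.81 × 0.6139 = 6.022 N, and the normal force is N = mg cos 37.87° = 1 × 9.81 × 0.7894 = 7.744 N.
Kinetic friction acts up the slope with magnitude f = μN = 0.39 × 7.744 = 3.020 N.
Net force along the incline is 6.022 − 3.020 = 3.002 N, so a = 3.002 / 1 = 3.0020 m/s².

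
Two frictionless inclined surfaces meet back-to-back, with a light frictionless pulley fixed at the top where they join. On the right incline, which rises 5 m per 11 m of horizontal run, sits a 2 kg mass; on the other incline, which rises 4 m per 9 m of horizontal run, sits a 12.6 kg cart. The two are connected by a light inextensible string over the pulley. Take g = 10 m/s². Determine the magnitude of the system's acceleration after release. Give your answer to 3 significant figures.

Resolve each weight along its own incline: the 2 kg mass has component 2 × 10 × sin 24.44° = 8.276 N down its slope, and the 12.6 kg mass has 12.6 × 10 × sin 23.96° = 51.173 N down its slope.
The 12.6 kg side's 51.173 N exceeds the other side's 8.276 N, so that mass slides down and the 2 kg mass slides up. Taking that direction as positive, Newton's second law for the whole system gives 51.173 − 8.276 = (2 + 12.6) a, so a = 42.897 / 14.6 = 2.9382 m/s².

2.94 m/s²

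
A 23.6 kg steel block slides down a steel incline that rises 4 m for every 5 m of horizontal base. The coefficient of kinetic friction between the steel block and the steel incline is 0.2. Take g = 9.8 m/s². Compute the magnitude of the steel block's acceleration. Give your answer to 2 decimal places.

Resolving the weight along the incline: the component pulling the steel block down the slope is mg sin 38.66° = 23.6 × 9.8 × 0.6247 = 144.481 N, and the normal force is N = mg cos 38.66° = 23.6 × 9.8 × 0.7809 = 180.607 N.
Kinetic friction acts up the slope with magnitude f = μN = 0.2 × 180.607 = 36.121 N.
Net force along the incline is 144.481 − 36.121 = 108.360 N, so a = 108.360 / 23.6 = 4.5915 m/s².

4.59 m/s²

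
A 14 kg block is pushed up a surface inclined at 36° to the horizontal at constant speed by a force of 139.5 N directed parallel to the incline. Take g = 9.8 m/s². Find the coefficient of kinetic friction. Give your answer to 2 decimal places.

At constant speed ΣF = 0 along the incline. The applied 139.5 N acts up the slope; the weight component mg sin 36° = 80.644 N and kinetic friction μN both act down the slope.
So 139.5 = 80.644 + μ × 110.997, giving μ = (139.5 − 80.644) / 110.997 = 0.5302.

0.53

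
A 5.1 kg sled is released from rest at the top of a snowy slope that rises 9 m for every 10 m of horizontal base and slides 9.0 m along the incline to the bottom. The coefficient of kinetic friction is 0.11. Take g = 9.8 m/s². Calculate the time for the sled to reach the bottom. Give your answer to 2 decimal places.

1.77 s

The weight component along the incline is mg sin 41.99° = 33.435 N and the normal force is N = mg cos 41.99° = 37.150 N.
Friction up the slope is f = μN = 0.11 × 37.150 = 4.087 N, so the net downslope force is 33.435 − 4.087 = 29.348 N and a = 29.348 / 5.1 = 5.7545 m/s².
Starting from rest, L = ½at², so t = √(2L/a) = √(2 × 9.0 / 5.7545) = 1.7686 s.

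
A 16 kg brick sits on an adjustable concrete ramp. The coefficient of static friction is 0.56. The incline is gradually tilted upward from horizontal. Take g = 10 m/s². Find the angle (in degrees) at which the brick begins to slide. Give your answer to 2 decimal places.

29.25°

At the threshold of sliding, static friction is at its maximum μ_s N and exactly balances the weight component along the incline: mg sin θ = μ_s mg cos θ.
Hence tan θ = μ_s = 0.56, so θ = arctan(0.56) = 29.2488°.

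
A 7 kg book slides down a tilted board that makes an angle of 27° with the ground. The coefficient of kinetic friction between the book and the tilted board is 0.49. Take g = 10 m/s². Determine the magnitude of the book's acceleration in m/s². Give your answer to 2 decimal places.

0.17 m/s²

Resolving the weight along the incline: the component pulling the book down the slope is mg sin 27° = 7 × 10 × 0.4540 = 31.780 N, and the normal force is N = mg cos 27° = 7 × 10 × 0.8910 = 62.370 N.
Kinetic friction acts up the slope with magnitude f = μN = 0.49 × 62.370 = 30.561 N.
Net force along the incline is 31.780 − 30.561 = 1.219 N, so a = 1.219 / 7 = 0.1741 m/s².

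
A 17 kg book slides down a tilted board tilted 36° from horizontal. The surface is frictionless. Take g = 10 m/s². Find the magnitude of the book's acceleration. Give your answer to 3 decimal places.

5.878 m/s²

Resolving the weight along the incline: the component pulling the book down the slope is mg sin 36° = 17 × 10 × 0.5878 = 99.926 N, and the normal force is N = mg cos 36° = 17 × 10 × 0.8090 = 137.530 N.
With no friction the net force along the incline is 99.926 N, so a = g sin 36° = 99.926 / 17 = 5.8780 m/s².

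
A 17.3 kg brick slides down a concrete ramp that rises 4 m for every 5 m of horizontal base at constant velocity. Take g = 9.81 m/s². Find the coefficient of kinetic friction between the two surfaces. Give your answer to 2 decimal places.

At constant velocity the net force along the incline is zero: mg sin 38.66° = μ mg cos 38.66°.
So μ = tan 38.66° = 0.6247 / 0.7809 = 0.8000.

0.80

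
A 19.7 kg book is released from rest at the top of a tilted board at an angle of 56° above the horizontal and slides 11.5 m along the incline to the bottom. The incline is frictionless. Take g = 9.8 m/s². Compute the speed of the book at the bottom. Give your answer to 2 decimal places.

The weight component along the incline is mg sin 56° = 160.054 N and the normal force is N = mg cos 56° = 107.958 N.
With no friction, a = g sin 56° = 8.1246 m/s².
Starting from rest over a distance of 11.5 m, v² = 2aL = 2 × 8.1246 × 11.5 = 186.8658, so v = 13.6699 m/s.

13.67 m/s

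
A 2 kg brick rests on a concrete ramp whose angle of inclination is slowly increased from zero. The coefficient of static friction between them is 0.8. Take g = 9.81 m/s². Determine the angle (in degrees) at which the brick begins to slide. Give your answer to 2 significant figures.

At the threshold of sliding, static friction is at its maximum μ_s N and exactly balances the weight component along the incline: mg sin θ = μ_s mg cos θ.
Hence tan θ = μ_s = 0.8, so θ = arctan(0.8) = 38.6598°.

39°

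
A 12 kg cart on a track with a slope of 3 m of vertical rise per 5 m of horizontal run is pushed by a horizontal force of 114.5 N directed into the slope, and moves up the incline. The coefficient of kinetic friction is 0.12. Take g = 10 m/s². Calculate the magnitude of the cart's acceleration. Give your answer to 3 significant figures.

The horizontal push has components F cos 30.96° = 114.5 × 0.8575 = 98.184 N up the incline and F sin 30.96° = 114.5 × 0.5145 = 58.910 N pressing into the surface.
The normal force is therefore N = mg cos 30.96° + F sin 30.96° = 102.900 + 58.910 = 161.810 N, and kinetic friction down the slope is μN = 0.12 × 161.810 = 19.417 N.
Along the incline: F cos 30.96° − mg sin 30.96° − μN = ma, so 98.184 − 61.740 − 19.417 = 12 a, giving a = 1.4189 m/s².

1.42 m/s²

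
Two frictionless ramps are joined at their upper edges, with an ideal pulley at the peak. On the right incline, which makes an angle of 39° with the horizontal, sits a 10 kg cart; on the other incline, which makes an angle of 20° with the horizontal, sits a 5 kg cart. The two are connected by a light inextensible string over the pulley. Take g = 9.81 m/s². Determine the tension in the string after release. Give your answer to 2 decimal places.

31.76 N

Resolve each weight along its own incline: the 10 kg mass has component 10 × 9.81 × sin 39° = 61.736 N down its slope, and the 5 kg mass has 5 × 9.81 × sin 20° = 16.776 N down its slope.
The 10 kg side's 61.736 N exceeds the other side's 16.776 N, so that mass slides down and the 5 kg mass slides up. Taking that direction as positive, Newton's second law for the whole system gives 61.736 − 16.776 = (10 + 5) a, so a = 44.960 / 15 = 2.9973 m/s².
For the 5 kg mass (up-slope positive): T − 16.776 = 5 × 2.9973, so T = 31.762 N.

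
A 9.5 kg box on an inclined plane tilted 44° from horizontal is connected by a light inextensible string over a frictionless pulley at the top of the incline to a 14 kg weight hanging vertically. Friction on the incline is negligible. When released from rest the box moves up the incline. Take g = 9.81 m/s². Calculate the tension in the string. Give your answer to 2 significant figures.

94 N

For the box on the incline: the weight component along the slope is m₁g sin 44° = 9.5 × 9.81 × 0.6947 = 64.743 N and the normal force is N = m₁g cos 44° = 67.039 N.
Newton's second law for the box (up-slope positive): T − 64.743 = 9.5 a. For the hanging weight (downward positive): 14 × 9.81 − T = 14 a.
Adding the two equations eliminates T: 72.597 = 23.5 a, so a = 3.0892 m/s².
Then from the hanging weight's equation, T = 14 × (9.81 − 3.0892) = 94.091 N.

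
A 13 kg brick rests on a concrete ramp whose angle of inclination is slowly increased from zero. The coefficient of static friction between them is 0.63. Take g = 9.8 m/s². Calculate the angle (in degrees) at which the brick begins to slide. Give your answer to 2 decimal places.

32.21°

At the threshold of sliding, static friction is at its maximum μ_s N and exactly balances the weight component along the incline: mg sin θ = μ_s mg cos θ.
Hence tan θ = μ_s = 0.63, so θ = arctan(0.63) = 32.2109°.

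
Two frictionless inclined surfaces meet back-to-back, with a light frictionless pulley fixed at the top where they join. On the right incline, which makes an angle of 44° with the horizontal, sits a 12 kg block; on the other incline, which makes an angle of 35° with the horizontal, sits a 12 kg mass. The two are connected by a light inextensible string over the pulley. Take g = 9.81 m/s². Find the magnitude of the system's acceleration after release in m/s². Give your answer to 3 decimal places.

0.594 m/s²

Resolve each weight along its own incline: the 12 kg mass has component 12 × 9.81 × sin 44° = 81.775 N down its slope, and the 12 kg mass has 12 × 9.81 × sin 35° = 67.521 N down its slope.
The 12 kg side's 81.775 N exceeds the other side's 67.521 N, so that mass slides down and the 12 kg mass slides up. Taking that direction as positive, Newton's second law for the whole system gives 81.775 − 67.521 = (12 + 12) a, so a = 14.254 / 24 = 0.5939 m/s².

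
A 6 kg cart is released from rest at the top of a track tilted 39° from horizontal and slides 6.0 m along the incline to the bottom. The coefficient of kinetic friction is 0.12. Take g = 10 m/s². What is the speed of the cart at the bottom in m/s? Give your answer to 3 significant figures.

The weight component along the incline is mg sin 39° = 37.759 N and the normal force is N = mg cos 39° = 46.629 N.
Friction up the slope is f = μN = 0.12 × 46.629 = 5.595 N, so the net downslope force is 37.759 − 5.595 = 32.164 N and a = 32.164 / 6 = 5.3607 m/s².
Starting from rest over a distance of 6.0 m, v² = 2aL = 2 × 5.3607 × 6.0 = 64.3284, so v = 8.0205 m/s.

8.02 m/s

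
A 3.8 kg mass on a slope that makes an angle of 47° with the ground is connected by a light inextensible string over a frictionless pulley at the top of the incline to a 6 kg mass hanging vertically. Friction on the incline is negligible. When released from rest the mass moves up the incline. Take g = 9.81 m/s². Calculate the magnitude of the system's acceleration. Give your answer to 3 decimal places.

3.224 m/s²

For the mass on the incline: the weight component along the slope is m₁g sin 47° = 3.8 × 9.81 × 0.7314 = 27.265 N and the normal force is N = m₁g cos 47° = 25.424 N.
Newton's second law for the mass (up-slope positive): T − 27.265 = 3.8 a. For the hanging mass (downward positive): 6 × 9.81 − T = 6 a.
Adding the two equations eliminates T: 31.595 = 9.8 a, so a = 3.2240 m/s².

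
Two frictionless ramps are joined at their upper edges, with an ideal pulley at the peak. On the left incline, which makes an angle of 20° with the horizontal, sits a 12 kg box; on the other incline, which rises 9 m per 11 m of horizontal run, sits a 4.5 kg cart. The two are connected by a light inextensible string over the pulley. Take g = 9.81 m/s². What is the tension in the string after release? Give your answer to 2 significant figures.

Resolve each weight along its own incline: the 12 kg mass has component 12 × 9.81 × sin 20° = 40.263 N down its slope, and the 4.5 kg mass has 4.5 × 9.81 × sin 39.29° = 27.954 N down its slope.
The 12 kg side's 40.263 N exceeds the other side's 27.954 N, so that mass slides down and the 4.5 kg mass slides up. Taking that direction as positive, Newton's second law for the whole system gives 40.263 − 27.954 = (12 + 4.5) a, so a = 12.309 / 16.5 = 0.7460 m/s².
For the 4.5 kg mass (up-slope positive): T − 27.954 = 4.5 × 0.7460, so T = 31.311 N.

31 N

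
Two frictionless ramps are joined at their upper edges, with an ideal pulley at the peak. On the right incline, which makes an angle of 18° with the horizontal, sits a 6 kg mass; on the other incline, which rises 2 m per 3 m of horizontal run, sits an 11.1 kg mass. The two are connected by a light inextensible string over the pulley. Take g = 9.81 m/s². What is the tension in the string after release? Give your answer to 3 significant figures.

33.0 N

Resolve each weight along its own incline: the 6 kg mass has component 6 × 9.81 × sin 18° = 18.189 N down its slope, and the 11.1 kg mass has 11.1 × 9.81 × sin 33.69° = 60.402 N down its slope.
The 11.1 kg side's 60.402 N exceeds the other side's 18.189 N, so that mass slides down and the 6 kg mass slides up. Taking that direction as positive, Newton's second law for the whole system gives 60.402 − 18.189 = (6 + 11.1) a, so a = 42.213 / 17.1 = 2.4686 m/s².
For the 6 kg mass (up-slope positive): T − 18.189 = 6 × 2.4686, so T = 33.001 N.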